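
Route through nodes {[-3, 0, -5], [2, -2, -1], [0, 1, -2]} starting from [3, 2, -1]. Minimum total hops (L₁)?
18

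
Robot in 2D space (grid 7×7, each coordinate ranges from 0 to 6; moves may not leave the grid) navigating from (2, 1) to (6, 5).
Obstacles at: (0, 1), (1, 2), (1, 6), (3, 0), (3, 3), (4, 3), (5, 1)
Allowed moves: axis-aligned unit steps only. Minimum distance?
8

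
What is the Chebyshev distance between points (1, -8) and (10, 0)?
9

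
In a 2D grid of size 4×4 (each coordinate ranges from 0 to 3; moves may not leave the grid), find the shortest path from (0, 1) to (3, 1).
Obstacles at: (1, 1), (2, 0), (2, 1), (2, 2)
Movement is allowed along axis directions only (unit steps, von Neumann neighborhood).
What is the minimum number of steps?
7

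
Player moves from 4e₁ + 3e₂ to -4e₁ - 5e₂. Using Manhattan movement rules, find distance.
16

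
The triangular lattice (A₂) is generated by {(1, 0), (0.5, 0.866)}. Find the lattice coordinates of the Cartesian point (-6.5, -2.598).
-5b₁ - 3b₂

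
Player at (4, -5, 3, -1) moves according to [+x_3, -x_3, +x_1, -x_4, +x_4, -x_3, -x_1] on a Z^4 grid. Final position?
(4, -5, 2, -1)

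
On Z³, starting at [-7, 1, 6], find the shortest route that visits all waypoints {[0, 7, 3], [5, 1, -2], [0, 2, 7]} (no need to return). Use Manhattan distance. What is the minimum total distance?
34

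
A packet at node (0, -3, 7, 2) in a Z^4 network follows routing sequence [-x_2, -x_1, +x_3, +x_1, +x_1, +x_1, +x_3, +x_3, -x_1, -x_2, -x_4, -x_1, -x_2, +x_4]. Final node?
(0, -6, 10, 2)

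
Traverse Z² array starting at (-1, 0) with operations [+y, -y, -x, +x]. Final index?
(-1, 0)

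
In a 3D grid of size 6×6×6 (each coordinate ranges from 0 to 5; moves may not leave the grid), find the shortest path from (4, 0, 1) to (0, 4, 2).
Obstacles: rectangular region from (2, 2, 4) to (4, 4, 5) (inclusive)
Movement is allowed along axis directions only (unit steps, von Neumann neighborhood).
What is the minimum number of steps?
9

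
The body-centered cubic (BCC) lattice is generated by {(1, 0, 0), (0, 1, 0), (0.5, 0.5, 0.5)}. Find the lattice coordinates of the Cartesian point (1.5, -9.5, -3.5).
5b₁ - 6b₂ - 7b₃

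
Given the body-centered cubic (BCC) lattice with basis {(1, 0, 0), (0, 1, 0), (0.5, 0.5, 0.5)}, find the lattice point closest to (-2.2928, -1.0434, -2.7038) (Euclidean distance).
(-2, -1, -3)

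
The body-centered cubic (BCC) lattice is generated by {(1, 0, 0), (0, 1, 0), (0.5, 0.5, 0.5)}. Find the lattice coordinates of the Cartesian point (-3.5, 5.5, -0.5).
-3b₁ + 6b₂ - b₃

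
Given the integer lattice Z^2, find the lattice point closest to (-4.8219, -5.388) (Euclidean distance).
(-5, -5)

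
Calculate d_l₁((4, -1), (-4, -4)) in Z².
11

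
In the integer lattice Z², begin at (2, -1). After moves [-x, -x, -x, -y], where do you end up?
(-1, -2)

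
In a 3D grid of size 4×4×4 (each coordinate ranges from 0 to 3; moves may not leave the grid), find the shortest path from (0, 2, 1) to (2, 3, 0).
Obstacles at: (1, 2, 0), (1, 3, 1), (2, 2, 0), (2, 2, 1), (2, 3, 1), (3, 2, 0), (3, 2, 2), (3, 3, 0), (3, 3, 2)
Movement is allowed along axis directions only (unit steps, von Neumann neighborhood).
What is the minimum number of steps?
4
(one shortest path: (0, 2, 1) → (0, 3, 1) → (0, 3, 0) → (1, 3, 0) → (2, 3, 0))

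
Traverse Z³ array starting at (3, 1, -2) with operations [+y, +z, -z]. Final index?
(3, 2, -2)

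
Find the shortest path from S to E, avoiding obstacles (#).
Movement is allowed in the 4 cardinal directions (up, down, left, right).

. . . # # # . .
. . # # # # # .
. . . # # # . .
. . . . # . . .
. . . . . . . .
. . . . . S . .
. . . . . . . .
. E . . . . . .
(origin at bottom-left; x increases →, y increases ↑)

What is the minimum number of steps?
6
(one shortest path: (5, 2) → (4, 2) → (3, 2) → (2, 2) → (1, 2) → (1, 1) → (1, 0))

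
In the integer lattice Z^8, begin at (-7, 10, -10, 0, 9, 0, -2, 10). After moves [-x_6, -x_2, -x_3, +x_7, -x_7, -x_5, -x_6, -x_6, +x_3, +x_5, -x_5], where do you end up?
(-7, 9, -10, 0, 8, -3, -2, 10)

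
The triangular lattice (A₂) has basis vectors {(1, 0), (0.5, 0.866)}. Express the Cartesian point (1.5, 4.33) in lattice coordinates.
-b₁ + 5b₂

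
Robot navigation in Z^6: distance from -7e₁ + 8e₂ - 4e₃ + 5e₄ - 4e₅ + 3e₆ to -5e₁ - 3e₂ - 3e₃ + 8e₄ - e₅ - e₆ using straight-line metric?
12.6491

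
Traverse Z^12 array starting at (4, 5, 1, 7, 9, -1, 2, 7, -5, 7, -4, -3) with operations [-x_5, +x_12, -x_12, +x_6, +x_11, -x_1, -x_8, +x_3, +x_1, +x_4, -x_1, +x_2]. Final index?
(3, 6, 2, 8, 8, 0, 2, 6, -5, 7, -3, -3)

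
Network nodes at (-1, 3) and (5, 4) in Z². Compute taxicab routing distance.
7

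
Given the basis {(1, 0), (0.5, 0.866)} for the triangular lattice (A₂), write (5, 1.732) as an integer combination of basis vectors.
4b₁ + 2b₂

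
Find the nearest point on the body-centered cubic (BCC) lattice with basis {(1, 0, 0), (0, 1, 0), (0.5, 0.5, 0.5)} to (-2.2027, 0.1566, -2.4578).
(-2.5, 0.5, -2.5)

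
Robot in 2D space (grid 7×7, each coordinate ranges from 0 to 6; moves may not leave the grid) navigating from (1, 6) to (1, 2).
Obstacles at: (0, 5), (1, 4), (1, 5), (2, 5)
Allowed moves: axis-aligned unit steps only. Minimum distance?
8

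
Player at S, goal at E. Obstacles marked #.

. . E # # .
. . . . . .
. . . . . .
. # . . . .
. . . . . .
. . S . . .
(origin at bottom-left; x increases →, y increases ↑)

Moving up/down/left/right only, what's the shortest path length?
5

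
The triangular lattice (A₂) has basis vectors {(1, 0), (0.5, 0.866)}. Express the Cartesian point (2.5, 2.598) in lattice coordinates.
b₁ + 3b₂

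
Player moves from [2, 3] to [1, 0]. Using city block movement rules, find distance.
4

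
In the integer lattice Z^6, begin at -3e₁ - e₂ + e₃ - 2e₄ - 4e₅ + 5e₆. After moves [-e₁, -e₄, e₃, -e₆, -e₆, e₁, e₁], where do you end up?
(-2, -1, 2, -3, -4, 3)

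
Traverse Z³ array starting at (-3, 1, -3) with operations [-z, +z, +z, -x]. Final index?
(-4, 1, -2)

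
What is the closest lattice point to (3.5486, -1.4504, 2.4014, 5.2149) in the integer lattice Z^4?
(4, -1, 2, 5)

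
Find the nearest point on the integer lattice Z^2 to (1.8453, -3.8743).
(2, -4)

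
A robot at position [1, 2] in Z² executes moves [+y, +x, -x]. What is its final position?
(1, 3)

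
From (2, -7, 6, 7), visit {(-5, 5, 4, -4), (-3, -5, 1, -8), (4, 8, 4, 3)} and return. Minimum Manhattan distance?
88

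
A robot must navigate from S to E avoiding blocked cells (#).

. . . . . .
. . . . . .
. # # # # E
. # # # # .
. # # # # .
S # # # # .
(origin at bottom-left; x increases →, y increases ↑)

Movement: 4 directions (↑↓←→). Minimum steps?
10
(one shortest path: (0, 0) → (0, 1) → (0, 2) → (0, 3) → (0, 4) → (1, 4) → (2, 4) → (3, 4) → (4, 4) → (5, 4) → (5, 3))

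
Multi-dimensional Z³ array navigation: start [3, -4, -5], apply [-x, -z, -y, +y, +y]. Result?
(2, -3, -6)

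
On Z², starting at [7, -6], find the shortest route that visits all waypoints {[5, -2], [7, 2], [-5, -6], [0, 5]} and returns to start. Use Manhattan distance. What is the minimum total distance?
50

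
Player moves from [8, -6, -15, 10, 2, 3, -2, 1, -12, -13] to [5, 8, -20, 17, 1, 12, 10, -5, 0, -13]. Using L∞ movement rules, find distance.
14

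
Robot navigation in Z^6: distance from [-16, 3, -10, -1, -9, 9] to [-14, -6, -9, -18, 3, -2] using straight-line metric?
25.2982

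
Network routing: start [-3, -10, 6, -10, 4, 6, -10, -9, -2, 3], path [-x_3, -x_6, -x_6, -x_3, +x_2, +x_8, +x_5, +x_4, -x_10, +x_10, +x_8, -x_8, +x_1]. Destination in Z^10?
(-2, -9, 4, -9, 5, 4, -10, -8, -2, 3)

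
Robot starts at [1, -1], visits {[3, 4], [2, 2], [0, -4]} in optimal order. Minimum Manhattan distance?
15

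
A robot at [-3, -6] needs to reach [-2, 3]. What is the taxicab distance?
10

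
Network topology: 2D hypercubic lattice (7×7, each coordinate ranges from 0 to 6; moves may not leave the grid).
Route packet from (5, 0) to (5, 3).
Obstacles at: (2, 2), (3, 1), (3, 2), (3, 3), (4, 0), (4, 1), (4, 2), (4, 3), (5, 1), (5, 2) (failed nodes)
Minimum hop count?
5
(one shortest path: (5, 0) → (6, 0) → (6, 1) → (6, 2) → (6, 3) → (5, 3))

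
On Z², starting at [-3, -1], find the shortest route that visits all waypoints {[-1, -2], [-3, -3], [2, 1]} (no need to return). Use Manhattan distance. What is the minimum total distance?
11
(one optimal route: (-3, -1) → (-3, -3) → (-1, -2) → (2, 1))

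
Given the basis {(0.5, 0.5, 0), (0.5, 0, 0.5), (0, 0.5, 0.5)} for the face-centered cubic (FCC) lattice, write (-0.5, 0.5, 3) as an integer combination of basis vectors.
-3b₁ + 2b₂ + 4b₃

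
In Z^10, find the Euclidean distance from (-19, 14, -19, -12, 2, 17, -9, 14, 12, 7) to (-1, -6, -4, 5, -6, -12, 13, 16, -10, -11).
58.643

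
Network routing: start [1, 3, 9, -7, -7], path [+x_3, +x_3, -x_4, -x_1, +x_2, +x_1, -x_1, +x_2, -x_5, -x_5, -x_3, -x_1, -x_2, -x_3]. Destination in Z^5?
(-1, 4, 9, -8, -9)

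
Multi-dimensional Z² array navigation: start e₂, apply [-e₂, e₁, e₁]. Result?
(2, 0)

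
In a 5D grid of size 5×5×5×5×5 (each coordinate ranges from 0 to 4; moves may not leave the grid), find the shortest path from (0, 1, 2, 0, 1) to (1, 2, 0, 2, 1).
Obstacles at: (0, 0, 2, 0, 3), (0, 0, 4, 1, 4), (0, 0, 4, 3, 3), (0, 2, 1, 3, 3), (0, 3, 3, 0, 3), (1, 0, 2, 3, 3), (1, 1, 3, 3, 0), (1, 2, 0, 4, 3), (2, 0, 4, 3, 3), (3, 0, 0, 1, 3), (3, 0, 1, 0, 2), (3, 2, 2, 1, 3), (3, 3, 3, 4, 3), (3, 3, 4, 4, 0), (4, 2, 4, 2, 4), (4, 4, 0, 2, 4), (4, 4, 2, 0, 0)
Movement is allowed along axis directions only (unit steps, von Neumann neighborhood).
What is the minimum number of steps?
6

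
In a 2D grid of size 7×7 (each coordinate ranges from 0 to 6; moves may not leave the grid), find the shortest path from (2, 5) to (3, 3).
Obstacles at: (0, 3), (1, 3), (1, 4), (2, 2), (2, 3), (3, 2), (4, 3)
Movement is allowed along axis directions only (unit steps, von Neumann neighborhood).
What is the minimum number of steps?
3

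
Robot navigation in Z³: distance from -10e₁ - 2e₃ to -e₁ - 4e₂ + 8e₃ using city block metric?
23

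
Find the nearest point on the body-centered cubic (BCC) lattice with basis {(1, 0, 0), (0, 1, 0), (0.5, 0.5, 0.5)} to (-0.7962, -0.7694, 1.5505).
(-0.5, -0.5, 1.5)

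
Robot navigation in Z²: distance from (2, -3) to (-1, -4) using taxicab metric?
4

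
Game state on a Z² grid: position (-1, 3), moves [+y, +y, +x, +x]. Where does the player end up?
(1, 5)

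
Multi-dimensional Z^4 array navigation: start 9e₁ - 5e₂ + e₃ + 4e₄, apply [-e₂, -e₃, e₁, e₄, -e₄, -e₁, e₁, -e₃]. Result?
(10, -6, -1, 4)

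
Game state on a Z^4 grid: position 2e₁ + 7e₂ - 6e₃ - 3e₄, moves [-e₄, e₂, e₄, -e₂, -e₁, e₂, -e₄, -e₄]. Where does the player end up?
(1, 8, -6, -5)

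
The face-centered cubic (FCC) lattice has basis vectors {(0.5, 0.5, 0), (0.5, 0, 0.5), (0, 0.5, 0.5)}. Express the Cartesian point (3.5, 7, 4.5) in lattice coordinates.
6b₁ + b₂ + 8b₃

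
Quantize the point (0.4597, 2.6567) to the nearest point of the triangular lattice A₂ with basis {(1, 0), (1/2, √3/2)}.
(0.5, 2.598)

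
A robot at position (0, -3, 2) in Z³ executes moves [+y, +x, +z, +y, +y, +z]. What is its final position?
(1, 0, 4)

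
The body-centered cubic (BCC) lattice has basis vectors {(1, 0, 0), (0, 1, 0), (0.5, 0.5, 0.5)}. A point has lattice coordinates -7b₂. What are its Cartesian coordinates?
(0, -7, 0)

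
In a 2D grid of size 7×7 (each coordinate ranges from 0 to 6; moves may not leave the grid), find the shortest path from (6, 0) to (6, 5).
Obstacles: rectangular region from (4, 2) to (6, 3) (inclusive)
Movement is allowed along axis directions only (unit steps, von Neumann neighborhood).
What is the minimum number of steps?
11
(one shortest path: (6, 0) → (5, 0) → (4, 0) → (3, 0) → (3, 1) → (3, 2) → (3, 3) → (3, 4) → (4, 4) → (5, 4) → (6, 4) → (6, 5))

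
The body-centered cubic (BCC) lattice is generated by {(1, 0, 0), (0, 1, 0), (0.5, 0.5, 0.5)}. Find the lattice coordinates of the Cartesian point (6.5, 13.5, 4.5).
2b₁ + 9b₂ + 9b₃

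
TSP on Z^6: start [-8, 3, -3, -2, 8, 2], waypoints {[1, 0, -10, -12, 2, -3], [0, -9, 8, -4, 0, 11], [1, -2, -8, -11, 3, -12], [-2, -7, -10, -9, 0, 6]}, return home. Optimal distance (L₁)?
168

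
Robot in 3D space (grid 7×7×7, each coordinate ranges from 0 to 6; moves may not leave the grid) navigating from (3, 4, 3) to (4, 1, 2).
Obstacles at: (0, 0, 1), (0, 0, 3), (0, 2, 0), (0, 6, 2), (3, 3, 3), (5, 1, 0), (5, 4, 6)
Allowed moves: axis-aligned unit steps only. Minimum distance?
5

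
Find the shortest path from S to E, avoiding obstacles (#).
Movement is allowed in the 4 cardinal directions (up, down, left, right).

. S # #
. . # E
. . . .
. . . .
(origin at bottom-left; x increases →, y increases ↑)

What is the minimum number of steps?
5
(one shortest path: (1, 3) → (1, 2) → (1, 1) → (2, 1) → (3, 1) → (3, 2))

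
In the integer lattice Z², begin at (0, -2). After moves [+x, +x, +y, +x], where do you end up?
(3, -1)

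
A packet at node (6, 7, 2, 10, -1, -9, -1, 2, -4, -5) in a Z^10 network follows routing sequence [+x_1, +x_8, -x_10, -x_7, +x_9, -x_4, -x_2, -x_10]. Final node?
(7, 6, 2, 9, -1, -9, -2, 3, -3, -7)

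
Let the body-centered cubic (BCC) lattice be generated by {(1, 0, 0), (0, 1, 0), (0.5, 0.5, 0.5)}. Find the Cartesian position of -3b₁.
(-3, 0, 0)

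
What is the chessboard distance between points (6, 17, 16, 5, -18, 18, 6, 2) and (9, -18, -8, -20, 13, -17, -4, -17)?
35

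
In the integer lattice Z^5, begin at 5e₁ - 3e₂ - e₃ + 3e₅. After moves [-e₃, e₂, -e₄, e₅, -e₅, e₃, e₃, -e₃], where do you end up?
(5, -2, -1, -1, 3)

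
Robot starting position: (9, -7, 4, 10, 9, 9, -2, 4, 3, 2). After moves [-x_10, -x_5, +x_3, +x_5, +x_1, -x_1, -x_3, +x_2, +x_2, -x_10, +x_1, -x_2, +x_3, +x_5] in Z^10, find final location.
(10, -6, 5, 10, 10, 9, -2, 4, 3, 0)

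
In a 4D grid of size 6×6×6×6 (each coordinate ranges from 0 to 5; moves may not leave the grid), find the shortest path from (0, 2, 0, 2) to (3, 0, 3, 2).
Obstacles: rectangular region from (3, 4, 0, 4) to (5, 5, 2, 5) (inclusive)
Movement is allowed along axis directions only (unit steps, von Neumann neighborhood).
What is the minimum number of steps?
8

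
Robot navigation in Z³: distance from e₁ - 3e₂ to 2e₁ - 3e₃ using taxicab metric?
7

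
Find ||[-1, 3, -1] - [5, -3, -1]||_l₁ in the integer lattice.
12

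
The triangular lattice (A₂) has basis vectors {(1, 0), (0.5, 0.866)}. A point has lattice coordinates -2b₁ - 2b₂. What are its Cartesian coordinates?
(-3, -1.732)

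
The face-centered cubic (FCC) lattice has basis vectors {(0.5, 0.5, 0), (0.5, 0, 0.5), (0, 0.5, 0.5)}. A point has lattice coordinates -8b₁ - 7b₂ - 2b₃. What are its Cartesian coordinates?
(-7.5, -5, -4.5)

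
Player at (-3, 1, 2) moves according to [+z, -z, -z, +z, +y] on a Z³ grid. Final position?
(-3, 2, 2)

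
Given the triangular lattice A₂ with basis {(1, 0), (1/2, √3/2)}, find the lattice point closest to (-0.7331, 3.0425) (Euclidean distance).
(-1, 3.464)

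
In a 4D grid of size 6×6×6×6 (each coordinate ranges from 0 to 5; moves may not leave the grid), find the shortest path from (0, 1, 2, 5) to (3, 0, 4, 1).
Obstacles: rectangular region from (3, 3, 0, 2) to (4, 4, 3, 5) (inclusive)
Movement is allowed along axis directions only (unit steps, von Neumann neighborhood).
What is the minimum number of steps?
10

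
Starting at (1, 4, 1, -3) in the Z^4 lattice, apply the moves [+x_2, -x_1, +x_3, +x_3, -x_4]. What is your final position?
(0, 5, 3, -4)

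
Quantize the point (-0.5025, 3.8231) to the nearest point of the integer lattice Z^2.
(-1, 4)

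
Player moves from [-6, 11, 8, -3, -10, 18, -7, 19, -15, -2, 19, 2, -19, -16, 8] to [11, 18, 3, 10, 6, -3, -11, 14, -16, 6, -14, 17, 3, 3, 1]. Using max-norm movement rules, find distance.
33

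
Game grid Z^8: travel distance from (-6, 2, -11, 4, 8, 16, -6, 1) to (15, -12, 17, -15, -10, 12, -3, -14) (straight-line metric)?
48.5386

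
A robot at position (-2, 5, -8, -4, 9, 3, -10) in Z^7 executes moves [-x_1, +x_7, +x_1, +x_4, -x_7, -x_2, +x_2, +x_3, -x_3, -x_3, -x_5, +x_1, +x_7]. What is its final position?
(-1, 5, -9, -3, 8, 3, -9)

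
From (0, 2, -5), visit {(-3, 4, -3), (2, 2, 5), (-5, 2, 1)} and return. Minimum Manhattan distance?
38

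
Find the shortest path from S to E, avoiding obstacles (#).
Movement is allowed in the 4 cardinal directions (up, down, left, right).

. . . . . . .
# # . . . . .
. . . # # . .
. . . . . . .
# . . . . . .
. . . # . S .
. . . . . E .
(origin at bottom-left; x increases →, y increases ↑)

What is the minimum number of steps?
1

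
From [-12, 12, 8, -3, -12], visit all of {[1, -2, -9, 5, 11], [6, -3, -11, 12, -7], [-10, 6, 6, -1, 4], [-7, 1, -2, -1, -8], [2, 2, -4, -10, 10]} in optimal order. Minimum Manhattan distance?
154
(one optimal route: (-12, 12, 8, -3, -12) → (-10, 6, 6, -1, 4) → (-7, 1, -2, -1, -8) → (2, 2, -4, -10, 10) → (1, -2, -9, 5, 11) → (6, -3, -11, 12, -7))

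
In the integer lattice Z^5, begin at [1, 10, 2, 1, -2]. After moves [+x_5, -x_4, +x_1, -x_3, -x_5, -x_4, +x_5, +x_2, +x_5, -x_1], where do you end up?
(1, 11, 1, -1, 0)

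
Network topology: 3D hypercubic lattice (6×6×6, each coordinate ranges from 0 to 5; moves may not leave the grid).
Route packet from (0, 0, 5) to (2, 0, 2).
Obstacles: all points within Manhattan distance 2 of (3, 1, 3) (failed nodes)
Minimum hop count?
5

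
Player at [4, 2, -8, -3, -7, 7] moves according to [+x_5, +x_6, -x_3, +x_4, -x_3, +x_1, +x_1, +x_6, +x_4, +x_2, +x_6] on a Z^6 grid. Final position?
(6, 3, -10, -1, -6, 10)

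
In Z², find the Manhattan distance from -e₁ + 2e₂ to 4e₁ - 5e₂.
12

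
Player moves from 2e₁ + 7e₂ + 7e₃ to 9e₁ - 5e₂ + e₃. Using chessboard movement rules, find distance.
12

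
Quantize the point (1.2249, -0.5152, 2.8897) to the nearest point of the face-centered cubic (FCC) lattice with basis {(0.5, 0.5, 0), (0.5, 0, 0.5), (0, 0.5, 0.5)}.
(1.5, -0.5, 3)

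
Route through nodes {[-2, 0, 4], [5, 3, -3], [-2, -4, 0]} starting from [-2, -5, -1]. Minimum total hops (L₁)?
27
(one optimal route: (-2, -5, -1) → (-2, -4, 0) → (-2, 0, 4) → (5, 3, -3))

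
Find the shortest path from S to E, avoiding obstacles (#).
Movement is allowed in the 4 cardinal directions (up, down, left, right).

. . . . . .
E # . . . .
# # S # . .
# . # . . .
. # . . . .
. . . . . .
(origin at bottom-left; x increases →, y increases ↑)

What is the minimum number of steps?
5
(one shortest path: (2, 3) → (2, 4) → (2, 5) → (1, 5) → (0, 5) → (0, 4))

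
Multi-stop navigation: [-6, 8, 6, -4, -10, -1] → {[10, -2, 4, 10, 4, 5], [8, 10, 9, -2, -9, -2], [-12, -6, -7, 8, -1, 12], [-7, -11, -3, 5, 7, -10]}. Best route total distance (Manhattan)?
172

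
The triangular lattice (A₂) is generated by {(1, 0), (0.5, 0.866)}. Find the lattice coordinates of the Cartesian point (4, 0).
4b₁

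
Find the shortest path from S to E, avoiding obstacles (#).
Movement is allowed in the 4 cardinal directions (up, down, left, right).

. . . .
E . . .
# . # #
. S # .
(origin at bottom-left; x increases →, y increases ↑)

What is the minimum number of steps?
3
(one shortest path: (1, 0) → (1, 1) → (1, 2) → (0, 2))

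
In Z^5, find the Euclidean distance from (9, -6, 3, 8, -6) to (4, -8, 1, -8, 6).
20.8087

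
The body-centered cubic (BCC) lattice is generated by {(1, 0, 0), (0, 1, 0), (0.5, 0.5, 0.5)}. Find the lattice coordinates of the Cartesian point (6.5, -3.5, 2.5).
4b₁ - 6b₂ + 5b₃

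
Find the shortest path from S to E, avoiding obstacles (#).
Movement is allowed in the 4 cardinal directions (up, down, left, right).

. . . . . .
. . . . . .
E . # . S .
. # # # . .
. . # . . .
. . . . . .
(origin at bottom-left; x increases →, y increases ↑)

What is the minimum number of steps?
6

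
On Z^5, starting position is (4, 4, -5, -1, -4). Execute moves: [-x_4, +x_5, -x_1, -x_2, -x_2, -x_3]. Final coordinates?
(3, 2, -6, -2, -3)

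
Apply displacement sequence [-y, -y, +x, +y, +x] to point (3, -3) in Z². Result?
(5, -4)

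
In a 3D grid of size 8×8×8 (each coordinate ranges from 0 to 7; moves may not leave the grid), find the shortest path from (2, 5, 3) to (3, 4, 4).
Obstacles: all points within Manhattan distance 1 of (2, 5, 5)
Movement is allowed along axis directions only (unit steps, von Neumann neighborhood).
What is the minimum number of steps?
3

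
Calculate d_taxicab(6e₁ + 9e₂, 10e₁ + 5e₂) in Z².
8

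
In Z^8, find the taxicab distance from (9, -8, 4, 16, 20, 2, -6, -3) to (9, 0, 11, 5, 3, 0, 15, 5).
74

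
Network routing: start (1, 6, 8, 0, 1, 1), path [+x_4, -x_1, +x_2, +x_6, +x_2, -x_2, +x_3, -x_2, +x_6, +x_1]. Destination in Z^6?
(1, 6, 9, 1, 1, 3)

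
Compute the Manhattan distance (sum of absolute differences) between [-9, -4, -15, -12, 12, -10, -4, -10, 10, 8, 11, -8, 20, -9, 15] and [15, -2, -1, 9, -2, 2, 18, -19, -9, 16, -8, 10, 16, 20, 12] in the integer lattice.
218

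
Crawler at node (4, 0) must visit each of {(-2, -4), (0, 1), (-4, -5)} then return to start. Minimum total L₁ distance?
28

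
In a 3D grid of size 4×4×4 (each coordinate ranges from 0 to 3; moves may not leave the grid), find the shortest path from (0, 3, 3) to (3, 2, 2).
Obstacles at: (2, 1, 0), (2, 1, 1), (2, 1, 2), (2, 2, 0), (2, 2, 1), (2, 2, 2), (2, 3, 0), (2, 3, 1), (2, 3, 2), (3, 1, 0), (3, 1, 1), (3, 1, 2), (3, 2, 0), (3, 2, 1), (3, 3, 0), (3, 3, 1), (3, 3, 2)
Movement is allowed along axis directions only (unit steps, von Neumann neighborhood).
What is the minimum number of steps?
5
(one shortest path: (0, 3, 3) → (1, 3, 3) → (2, 3, 3) → (3, 3, 3) → (3, 2, 3) → (3, 2, 2))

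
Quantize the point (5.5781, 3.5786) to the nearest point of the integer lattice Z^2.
(6, 4)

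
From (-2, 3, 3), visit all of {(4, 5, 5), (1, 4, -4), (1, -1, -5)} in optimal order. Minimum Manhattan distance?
29
(one optimal route: (-2, 3, 3) → (4, 5, 5) → (1, 4, -4) → (1, -1, -5))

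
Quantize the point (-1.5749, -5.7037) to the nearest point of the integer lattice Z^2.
(-2, -6)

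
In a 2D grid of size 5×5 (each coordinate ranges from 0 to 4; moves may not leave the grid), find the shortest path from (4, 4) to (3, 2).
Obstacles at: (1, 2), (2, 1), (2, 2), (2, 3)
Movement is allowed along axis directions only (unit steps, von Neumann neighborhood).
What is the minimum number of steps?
3
(one shortest path: (4, 4) → (3, 4) → (3, 3) → (3, 2))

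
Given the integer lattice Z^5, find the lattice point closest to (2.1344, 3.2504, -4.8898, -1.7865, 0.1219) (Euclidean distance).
(2, 3, -5, -2, 0)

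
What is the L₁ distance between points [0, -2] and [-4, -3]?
5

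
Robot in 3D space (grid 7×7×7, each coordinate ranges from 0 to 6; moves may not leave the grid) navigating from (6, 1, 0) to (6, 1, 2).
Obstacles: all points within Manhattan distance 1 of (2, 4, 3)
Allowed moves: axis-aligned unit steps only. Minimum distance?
2
(one shortest path: (6, 1, 0) → (6, 1, 1) → (6, 1, 2))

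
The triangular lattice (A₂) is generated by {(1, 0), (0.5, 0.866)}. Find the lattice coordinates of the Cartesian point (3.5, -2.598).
5b₁ - 3b₂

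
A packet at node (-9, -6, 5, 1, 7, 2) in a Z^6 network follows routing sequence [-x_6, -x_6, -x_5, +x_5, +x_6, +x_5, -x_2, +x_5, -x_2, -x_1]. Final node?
(-10, -8, 5, 1, 9, 1)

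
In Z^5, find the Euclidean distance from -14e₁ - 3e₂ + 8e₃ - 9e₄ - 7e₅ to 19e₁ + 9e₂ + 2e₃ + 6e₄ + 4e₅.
40.1871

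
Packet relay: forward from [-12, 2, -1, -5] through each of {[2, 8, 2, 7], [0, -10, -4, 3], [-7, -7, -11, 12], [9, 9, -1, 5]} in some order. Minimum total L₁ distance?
107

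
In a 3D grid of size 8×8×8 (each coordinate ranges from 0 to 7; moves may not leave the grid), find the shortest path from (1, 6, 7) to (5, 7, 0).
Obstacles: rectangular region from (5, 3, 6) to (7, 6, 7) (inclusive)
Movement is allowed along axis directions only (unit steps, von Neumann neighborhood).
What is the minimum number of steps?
12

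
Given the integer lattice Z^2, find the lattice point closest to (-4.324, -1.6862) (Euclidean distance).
(-4, -2)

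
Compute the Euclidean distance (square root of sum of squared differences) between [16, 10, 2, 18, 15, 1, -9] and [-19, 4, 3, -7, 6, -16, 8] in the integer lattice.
50.4579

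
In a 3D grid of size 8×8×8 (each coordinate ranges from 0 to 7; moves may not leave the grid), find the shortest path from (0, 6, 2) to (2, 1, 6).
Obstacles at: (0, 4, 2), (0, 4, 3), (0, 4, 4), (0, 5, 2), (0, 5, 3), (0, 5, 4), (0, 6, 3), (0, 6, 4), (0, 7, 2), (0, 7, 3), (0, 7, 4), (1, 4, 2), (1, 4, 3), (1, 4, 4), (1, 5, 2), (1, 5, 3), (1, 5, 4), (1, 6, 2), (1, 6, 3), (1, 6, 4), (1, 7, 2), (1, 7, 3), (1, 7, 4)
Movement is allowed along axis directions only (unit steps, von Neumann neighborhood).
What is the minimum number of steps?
13
(one shortest path: (0, 6, 2) → (0, 6, 1) → (1, 6, 1) → (2, 6, 1) → (2, 5, 1) → (2, 4, 1) → (2, 3, 1) → (2, 2, 1) → (2, 1, 1) → (2, 1, 2) → (2, 1, 3) → (2, 1, 4) → (2, 1, 5) → (2, 1, 6))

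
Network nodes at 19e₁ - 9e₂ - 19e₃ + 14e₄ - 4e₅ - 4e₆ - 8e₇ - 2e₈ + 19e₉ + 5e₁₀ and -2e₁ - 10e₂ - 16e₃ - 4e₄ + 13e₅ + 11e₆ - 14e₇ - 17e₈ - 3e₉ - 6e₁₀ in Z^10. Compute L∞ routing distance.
22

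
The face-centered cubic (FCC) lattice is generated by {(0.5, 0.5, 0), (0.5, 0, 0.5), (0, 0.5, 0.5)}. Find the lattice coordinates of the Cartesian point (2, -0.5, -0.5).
2b₁ + 2b₂ - 3b₃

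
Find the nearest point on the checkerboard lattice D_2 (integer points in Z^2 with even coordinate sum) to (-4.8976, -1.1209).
(-5, -1)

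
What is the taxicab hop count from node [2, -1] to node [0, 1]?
4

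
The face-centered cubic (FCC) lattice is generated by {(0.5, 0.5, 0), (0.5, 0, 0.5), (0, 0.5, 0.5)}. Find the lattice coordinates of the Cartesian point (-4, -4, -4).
-4b₁ - 4b₂ - 4b₃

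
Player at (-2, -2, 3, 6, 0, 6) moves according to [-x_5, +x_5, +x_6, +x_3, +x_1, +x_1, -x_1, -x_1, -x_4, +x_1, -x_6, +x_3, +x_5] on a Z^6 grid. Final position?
(-1, -2, 5, 5, 1, 6)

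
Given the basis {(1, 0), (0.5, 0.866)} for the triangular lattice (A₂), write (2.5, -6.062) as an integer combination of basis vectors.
6b₁ - 7b₂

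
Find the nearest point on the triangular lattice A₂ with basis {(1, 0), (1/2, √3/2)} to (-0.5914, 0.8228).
(-0.5, 0.866)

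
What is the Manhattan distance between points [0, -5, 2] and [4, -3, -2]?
10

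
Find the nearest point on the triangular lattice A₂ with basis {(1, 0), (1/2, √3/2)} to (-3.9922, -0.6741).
(-3.5, -0.866)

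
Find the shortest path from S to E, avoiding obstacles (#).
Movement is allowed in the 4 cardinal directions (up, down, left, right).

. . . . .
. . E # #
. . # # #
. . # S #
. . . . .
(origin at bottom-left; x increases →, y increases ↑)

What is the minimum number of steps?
7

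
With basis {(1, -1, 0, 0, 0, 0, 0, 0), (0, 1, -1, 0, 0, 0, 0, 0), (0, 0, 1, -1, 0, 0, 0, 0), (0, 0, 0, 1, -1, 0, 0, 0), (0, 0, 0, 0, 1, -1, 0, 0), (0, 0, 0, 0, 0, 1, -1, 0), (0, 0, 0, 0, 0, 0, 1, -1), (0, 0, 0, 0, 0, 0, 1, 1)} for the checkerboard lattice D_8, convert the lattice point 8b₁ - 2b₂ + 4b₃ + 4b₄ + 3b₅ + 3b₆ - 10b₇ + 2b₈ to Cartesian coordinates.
(8, -10, 6, 0, -1, 0, -11, 12)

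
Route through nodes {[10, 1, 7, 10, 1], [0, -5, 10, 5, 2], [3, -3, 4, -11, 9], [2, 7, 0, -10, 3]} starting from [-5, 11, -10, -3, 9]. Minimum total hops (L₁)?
115
(one optimal route: (-5, 11, -10, -3, 9) → (2, 7, 0, -10, 3) → (3, -3, 4, -11, 9) → (0, -5, 10, 5, 2) → (10, 1, 7, 10, 1))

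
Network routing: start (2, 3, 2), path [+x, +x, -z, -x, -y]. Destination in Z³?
(3, 2, 1)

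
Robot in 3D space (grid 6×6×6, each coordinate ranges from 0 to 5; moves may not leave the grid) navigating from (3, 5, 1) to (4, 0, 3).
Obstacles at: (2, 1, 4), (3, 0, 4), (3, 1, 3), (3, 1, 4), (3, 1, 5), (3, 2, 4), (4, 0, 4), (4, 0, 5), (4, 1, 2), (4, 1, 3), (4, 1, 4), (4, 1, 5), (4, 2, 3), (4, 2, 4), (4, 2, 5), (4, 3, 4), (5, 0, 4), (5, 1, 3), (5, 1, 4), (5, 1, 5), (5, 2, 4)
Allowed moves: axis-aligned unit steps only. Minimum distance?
8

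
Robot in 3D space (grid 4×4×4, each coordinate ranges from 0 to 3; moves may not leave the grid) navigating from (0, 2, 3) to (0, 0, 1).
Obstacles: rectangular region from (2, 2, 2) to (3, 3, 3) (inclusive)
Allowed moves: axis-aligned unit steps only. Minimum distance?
4
(one shortest path: (0, 2, 3) → (0, 1, 3) → (0, 0, 3) → (0, 0, 2) → (0, 0, 1))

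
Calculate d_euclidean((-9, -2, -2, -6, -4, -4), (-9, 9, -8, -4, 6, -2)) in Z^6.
16.2788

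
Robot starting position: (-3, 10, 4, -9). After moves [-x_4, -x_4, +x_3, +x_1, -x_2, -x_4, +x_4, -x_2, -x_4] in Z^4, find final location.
(-2, 8, 5, -12)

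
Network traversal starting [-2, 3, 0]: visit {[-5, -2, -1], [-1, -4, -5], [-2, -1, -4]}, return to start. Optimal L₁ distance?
32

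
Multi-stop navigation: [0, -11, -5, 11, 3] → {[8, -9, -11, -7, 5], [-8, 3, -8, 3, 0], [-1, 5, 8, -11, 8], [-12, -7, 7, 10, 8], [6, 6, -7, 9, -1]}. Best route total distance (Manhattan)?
193
(one optimal route: (0, -11, -5, 11, 3) → (8, -9, -11, -7, 5) → (6, 6, -7, 9, -1) → (-8, 3, -8, 3, 0) → (-12, -7, 7, 10, 8) → (-1, 5, 8, -11, 8))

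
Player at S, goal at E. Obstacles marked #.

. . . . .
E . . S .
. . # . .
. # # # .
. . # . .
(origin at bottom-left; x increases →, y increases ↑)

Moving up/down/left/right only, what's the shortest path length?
3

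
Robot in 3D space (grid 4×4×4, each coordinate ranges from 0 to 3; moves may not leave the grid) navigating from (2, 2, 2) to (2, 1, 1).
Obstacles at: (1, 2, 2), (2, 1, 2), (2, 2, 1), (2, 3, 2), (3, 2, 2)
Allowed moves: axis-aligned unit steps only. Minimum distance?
6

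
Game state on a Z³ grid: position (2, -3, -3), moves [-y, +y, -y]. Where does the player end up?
(2, -4, -3)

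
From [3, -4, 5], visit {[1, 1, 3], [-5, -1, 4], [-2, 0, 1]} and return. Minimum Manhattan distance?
34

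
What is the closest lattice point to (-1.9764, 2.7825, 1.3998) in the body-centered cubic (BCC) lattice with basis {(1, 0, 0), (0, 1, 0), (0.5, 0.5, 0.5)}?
(-2, 3, 1)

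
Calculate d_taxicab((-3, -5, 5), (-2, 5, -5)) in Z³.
21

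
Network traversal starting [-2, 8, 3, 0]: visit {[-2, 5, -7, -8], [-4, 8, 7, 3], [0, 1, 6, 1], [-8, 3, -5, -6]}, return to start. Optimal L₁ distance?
84
(one optimal route: (-2, 8, 3, 0) → (-2, 5, -7, -8) → (-8, 3, -5, -6) → (0, 1, 6, 1) → (-4, 8, 7, 3) → (-2, 8, 3, 0))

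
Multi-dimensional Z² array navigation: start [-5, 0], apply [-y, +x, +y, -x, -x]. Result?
(-6, 0)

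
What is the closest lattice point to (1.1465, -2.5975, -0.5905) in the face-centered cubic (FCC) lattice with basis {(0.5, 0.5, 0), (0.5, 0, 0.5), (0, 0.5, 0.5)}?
(1, -2.5, -0.5)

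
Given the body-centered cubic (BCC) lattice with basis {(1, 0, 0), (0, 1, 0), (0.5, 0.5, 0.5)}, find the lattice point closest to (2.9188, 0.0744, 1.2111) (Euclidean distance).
(3, 0, 1)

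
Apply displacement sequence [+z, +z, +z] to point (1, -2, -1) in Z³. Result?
(1, -2, 2)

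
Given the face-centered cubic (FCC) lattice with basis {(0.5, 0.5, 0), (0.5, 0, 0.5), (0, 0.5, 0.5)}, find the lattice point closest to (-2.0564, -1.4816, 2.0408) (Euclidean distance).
(-2.5, -1.5, 2)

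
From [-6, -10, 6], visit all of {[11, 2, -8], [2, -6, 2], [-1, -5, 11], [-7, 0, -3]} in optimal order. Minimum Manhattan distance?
73
(one optimal route: (-6, -10, 6) → (-1, -5, 11) → (2, -6, 2) → (-7, 0, -3) → (11, 2, -8))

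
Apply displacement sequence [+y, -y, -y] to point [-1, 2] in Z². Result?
(-1, 1)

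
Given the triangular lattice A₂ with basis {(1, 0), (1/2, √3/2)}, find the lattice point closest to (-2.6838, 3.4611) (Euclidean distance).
(-3, 3.464)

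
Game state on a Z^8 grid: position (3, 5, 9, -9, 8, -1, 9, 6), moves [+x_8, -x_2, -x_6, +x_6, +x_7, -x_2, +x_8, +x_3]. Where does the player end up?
(3, 3, 10, -9, 8, -1, 10, 8)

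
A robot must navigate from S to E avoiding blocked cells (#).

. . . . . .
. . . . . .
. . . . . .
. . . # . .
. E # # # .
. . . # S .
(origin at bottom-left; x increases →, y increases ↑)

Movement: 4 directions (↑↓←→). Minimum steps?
10
(one shortest path: (4, 0) → (5, 0) → (5, 1) → (5, 2) → (4, 2) → (4, 3) → (3, 3) → (2, 3) → (1, 3) → (1, 2) → (1, 1))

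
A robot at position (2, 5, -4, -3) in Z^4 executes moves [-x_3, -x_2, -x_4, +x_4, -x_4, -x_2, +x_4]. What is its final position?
(2, 3, -5, -3)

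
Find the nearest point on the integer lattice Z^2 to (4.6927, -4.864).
(5, -5)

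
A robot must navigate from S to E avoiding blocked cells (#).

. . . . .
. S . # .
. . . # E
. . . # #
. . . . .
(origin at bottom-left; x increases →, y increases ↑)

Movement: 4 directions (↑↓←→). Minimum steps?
6
(one shortest path: (1, 3) → (2, 3) → (2, 4) → (3, 4) → (4, 4) → (4, 3) → (4, 2))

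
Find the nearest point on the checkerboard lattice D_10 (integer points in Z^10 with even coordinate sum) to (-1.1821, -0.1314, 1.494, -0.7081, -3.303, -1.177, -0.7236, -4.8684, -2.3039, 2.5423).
(-1, 0, 1, -1, -3, -1, -1, -5, -2, 3)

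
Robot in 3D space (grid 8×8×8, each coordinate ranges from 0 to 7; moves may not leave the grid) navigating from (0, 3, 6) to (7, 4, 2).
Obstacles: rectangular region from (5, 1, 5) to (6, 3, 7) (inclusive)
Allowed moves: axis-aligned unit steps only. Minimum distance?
12
(one shortest path: (0, 3, 6) → (1, 3, 6) → (2, 3, 6) → (3, 3, 6) → (4, 3, 6) → (4, 4, 6) → (5, 4, 6) → (6, 4, 6) → (7, 4, 6) → (7, 4, 5) → (7, 4, 4) → (7, 4, 3) → (7, 4, 2))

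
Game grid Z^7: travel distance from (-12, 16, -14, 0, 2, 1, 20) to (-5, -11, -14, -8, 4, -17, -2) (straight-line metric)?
40.6694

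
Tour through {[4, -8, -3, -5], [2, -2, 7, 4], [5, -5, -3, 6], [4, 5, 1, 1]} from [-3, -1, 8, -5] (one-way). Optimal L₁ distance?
69
(one optimal route: (-3, -1, 8, -5) → (2, -2, 7, 4) → (4, 5, 1, 1) → (5, -5, -3, 6) → (4, -8, -3, -5))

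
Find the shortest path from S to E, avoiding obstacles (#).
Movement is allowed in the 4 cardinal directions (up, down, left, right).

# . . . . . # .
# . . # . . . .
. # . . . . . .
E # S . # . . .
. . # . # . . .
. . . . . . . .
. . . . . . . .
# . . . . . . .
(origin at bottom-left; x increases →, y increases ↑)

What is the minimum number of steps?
8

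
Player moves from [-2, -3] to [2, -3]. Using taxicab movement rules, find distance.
4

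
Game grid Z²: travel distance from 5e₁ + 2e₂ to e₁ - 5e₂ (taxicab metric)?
11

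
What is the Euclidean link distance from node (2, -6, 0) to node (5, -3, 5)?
6.55744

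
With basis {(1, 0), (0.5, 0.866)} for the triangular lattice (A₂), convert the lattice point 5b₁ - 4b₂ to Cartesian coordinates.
(3, -3.464)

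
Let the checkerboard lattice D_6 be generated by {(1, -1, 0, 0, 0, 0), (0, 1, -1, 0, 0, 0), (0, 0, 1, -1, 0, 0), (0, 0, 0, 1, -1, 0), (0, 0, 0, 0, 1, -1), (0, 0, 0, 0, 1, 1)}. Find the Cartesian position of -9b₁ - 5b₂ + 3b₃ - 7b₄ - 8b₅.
(-9, 4, 8, -10, -1, 8)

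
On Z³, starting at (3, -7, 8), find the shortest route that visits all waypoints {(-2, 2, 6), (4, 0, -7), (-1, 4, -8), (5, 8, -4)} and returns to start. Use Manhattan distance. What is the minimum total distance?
82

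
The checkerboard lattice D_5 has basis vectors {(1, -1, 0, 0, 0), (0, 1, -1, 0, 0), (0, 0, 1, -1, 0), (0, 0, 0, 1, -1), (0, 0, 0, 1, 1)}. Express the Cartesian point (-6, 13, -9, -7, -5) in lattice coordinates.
-6b₁ + 7b₂ - 2b₃ - 2b₄ - 7b₅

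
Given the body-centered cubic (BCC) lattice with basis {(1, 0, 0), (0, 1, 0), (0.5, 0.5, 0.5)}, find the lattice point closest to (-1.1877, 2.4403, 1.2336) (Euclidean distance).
(-1.5, 2.5, 1.5)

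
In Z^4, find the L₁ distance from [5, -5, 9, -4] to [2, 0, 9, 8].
20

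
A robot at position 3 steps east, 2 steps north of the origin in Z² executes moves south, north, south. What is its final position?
(3, 1)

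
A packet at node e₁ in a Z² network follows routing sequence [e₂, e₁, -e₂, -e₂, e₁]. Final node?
(3, -1)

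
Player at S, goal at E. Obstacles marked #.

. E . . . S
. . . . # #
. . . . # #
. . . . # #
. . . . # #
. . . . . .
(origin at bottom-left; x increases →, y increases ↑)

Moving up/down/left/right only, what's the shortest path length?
4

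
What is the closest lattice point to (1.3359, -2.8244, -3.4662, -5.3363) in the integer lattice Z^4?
(1, -3, -3, -5)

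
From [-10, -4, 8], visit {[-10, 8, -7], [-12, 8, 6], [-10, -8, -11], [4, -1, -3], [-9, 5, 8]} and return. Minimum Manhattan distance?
110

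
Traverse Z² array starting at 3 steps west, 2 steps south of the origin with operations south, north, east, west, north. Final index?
(-3, -1)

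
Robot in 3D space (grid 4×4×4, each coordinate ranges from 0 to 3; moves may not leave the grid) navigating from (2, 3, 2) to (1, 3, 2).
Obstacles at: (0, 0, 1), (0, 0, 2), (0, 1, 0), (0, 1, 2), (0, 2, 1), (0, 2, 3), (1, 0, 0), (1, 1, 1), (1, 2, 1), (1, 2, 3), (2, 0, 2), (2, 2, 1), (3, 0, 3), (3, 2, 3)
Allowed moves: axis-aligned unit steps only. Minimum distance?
1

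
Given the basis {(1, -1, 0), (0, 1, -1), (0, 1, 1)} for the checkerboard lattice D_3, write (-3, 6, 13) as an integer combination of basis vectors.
-3b₁ - 5b₂ + 8b₃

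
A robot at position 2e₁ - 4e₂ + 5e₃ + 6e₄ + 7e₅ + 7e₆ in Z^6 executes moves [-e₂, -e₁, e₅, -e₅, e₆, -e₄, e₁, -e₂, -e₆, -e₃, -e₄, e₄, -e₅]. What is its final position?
(2, -6, 4, 5, 6, 7)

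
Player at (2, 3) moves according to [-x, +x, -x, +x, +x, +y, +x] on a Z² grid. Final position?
(4, 4)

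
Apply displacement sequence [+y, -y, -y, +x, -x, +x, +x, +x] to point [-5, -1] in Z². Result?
(-2, -2)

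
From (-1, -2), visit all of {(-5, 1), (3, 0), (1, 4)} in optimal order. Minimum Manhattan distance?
21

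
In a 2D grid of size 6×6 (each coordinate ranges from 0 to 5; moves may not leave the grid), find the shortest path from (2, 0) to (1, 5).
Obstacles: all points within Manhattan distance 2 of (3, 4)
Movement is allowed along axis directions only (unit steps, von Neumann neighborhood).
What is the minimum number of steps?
8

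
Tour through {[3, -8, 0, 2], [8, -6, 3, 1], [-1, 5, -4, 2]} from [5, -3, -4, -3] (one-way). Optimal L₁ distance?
49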